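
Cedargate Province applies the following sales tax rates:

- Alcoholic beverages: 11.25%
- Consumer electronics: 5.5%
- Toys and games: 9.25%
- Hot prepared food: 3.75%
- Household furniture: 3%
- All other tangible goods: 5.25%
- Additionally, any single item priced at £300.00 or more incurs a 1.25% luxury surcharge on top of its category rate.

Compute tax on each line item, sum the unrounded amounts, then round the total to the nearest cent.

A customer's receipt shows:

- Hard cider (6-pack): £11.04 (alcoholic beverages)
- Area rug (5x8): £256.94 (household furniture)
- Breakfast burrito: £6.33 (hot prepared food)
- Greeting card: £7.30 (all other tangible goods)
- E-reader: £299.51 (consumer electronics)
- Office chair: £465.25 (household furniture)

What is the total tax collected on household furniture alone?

£27.48

Area rug (5x8) £256.94: household furniture → 3% → £7.7082
Office chair £465.25: household furniture → 3% + 1.25% surcharge = 4.25% → £19.773125
Tax on household furniture: unrounded sum = £27.481325 → £27.48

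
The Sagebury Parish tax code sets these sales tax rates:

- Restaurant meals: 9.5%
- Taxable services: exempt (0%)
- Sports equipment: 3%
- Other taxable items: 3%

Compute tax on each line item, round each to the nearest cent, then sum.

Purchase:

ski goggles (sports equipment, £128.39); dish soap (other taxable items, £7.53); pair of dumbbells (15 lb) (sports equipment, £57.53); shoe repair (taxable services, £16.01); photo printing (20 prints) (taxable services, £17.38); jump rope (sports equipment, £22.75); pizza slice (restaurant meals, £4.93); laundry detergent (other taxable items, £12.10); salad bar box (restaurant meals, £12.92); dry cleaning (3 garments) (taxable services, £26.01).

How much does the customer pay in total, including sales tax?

£314.10

Ski goggles £128.39: sports equipment → 3% → £3.85
Dish soap £7.53: other taxable items → 3% → £0.23
Pair of dumbbells (15 lb) £57.53: sports equipment → 3% → £1.73
Shoe repair £16.01: taxable services → 0% → £0.00
Photo printing (20 prints) £17.38: taxable services → 0% → £0.00
Jump rope £22.75: sports equipment → 3% → £0.68
Pizza slice £4.93: restaurant meals → 9.5% → £0.47
Laundry detergent £12.10: other taxable items → 3% → £0.36
Salad bar box £12.92: restaurant meals → 9.5% → £1.23
Dry cleaning (3 garments) £26.01: taxable services → 0% → £0.00
Subtotal = £305.55; tax = £8.55; total due = £314.10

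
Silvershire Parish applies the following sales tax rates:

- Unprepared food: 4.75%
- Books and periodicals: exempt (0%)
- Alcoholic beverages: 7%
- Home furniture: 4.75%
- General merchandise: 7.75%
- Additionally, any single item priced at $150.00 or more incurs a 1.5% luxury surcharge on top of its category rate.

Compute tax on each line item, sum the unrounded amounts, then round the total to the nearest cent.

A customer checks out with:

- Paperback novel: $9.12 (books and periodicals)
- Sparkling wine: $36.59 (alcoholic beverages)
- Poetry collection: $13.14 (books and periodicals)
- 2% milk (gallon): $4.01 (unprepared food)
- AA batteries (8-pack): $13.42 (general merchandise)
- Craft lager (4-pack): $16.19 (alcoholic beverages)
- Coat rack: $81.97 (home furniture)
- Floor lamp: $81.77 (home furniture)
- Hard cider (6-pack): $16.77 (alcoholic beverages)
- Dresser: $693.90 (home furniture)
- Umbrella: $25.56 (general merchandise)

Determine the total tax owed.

Paperback novel $9.12: books and periodicals → 0% → $0.00
Sparkling wine $36.59: alcoholic beverages → 7% → $2.5613
Poetry collection $13.14: books and periodicals → 0% → $0.00
2% milk (gallon) $4.01: unprepared food → 4.75% → $0.190475
AA batteries (8-pack) $13.42: general merchandise → 7.75% → $1.04005
Craft lager (4-pack) $16.19: alcoholic beverages → 7% → $1.1333
Coat rack $81.97: home furniture → 4.75% → $3.893575
Floor lamp $81.77: home furniture → 4.75% → $3.884075
Hard cider (6-pack) $16.77: alcoholic beverages → 7% → $1.1739
Dresser $693.90: home furniture → 4.75% + 1.5% surcharge = 6.25% → $43.36875
Umbrella $25.56: general merchandise → 7.75% → $1.9809
Unrounded tax sum = $59.226325 → $59.23

$59.23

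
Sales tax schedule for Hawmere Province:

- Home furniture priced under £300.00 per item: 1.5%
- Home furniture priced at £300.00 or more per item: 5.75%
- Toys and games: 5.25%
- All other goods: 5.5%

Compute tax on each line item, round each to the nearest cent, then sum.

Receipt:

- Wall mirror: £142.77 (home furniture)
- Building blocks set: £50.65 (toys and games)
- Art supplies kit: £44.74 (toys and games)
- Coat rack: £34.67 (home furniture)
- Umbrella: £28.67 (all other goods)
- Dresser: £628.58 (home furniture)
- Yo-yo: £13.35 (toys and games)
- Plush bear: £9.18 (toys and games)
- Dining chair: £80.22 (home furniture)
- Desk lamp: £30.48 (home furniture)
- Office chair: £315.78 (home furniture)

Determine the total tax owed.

Wall mirror £142.77: home furniture, under £300.00 → 1.5% → £2.14
Building blocks set £50.65: toys and games → 5.25% → £2.66
Art supplies kit £44.74: toys and games → 5.25% → £2.35
Coat rack £34.67: home furniture, under £300.00 → 1.5% → £0.52
Umbrella £28.67: all other goods → 5.5% → £1.58
Dresser £628.58: home furniture, £300.00 or more → 5.75% → £36.14
Yo-yo £13.35: toys and games → 5.25% → £0.70
Plush bear £9.18: toys and games → 5.25% → £0.48
Dining chair £80.22: home furniture, under £300.00 → 1.5% → £1.20
Desk lamp £30.48: home furniture, under £300.00 → 1.5% → £0.46
Office chair £315.78: home furniture, £300.00 or more → 5.75% → £18.16
Total tax = £2.14 + £2.66 + £2.35 + £0.52 + £1.58 + £36.14 + £0.70 + £0.48 + £1.20 + £0.46 + £18.16 = £66.39

£66.39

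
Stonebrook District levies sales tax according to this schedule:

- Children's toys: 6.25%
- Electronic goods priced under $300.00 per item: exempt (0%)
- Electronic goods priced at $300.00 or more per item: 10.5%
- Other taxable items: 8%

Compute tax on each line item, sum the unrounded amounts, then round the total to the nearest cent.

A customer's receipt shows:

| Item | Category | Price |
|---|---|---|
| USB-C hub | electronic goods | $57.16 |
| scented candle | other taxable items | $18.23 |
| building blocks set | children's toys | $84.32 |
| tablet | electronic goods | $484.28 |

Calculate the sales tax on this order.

USB-C hub $57.16: electronic goods, under $300.00 → 0% → $0.00
Scented candle $18.23: other taxable items → 8% → $1.4584
Building blocks set $84.32: children's toys → 6.25% → $5.27
Tablet $484.28: electronic goods, $300.00 or more → 10.5% → $50.8494
Unrounded tax sum = $57.5778 → $57.58

$57.58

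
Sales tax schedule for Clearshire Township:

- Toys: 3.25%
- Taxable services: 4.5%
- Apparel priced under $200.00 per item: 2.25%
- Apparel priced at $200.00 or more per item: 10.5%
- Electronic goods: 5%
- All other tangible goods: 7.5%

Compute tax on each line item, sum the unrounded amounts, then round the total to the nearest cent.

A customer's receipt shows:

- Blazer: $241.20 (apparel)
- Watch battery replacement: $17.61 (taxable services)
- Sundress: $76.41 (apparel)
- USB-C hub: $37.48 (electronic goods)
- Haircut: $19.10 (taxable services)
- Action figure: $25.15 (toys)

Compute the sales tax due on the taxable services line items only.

Watch battery replacement $17.61: taxable services → 4.5% → $0.79245
Haircut $19.10: taxable services → 4.5% → $0.8595
Tax on taxable services: unrounded sum = $1.65195 → $1.65

$1.65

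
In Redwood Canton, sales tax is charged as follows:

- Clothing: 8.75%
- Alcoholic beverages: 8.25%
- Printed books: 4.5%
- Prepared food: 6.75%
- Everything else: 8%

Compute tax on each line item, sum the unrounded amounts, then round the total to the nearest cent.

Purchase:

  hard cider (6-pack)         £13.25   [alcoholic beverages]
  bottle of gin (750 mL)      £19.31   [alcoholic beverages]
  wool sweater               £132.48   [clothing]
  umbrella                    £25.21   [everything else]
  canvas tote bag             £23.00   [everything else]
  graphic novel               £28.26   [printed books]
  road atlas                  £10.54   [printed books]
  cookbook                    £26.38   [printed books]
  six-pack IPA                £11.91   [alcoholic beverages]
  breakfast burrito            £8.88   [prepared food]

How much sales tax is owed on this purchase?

£22.65

Hard cider (6-pack) £13.25: alcoholic beverages → 8.25% → £1.093125
Bottle of gin (750 mL) £19.31: alcoholic beverages → 8.25% → £1.593075
Wool sweater £132.48: clothing → 8.75% → £11.592
Umbrella £25.21: everything else → 8% → £2.0168
Canvas tote bag £23.00: everything else → 8% → £1.84
Graphic novel £28.26: printed books → 4.5% → £1.2717
Road atlas £10.54: printed books → 4.5% → £0.4743
Cookbook £26.38: printed books → 4.5% → £1.1871
Six-pack IPA £11.91: alcoholic beverages → 8.25% → £0.982575
Breakfast burrito £8.88: prepared food → 6.75% → £0.5994
Unrounded tax sum = £22.650075 → £22.65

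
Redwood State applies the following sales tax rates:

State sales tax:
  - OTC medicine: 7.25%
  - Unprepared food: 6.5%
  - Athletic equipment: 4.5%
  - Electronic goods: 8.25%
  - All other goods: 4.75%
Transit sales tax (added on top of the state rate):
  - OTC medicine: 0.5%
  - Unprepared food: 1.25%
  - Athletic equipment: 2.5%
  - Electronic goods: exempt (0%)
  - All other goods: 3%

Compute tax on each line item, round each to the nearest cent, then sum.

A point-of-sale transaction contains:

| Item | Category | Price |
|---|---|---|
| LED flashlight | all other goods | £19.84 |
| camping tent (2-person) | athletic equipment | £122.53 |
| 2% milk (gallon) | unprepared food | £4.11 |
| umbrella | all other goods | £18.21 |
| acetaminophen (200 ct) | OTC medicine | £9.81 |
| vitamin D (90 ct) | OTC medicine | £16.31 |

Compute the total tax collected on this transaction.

LED flashlight £19.84: all other goods → 4.75% + 3% transit = 7.75% → £1.54
Camping tent (2-person) £122.53: athletic equipment → 4.5% + 2.5% transit = 7% → £8.58
2% milk (gallon) £4.11: unprepared food → 6.5% + 1.25% transit = 7.75% → £0.32
Umbrella £18.21: all other goods → 4.75% + 3% transit = 7.75% → £1.41
Acetaminophen (200 ct) £9.81: OTC medicine → 7.25% + 0.5% transit = 7.75% → £0.76
Vitamin D (90 ct) £16.31: OTC medicine → 7.25% + 0.5% transit = 7.75% → £1.26
Total tax = £1.54 + £8.58 + £0.32 + £1.41 + £0.76 + £1.26 = £13.87

£13.87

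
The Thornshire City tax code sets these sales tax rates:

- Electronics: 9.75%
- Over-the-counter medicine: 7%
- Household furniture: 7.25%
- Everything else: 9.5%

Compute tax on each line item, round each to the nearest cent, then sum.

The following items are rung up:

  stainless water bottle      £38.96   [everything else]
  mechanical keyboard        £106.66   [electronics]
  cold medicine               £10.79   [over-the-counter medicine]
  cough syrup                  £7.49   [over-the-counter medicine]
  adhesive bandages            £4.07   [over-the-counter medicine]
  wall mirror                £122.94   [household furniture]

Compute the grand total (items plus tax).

Stainless water bottle £38.96: everything else → 9.5% → £3.70
Mechanical keyboard £106.66: electronics → 9.75% → £10.40
Cold medicine £10.79: over-the-counter medicine → 7% → £0.76
Cough syrup £7.49: over-the-counter medicine → 7% → £0.52
Adhesive bandages £4.07: over-the-counter medicine → 7% → £0.28
Wall mirror £122.94: household furniture → 7.25% → £8.91
Subtotal = £290.91; tax = £24.57; total due = £315.48

£315.48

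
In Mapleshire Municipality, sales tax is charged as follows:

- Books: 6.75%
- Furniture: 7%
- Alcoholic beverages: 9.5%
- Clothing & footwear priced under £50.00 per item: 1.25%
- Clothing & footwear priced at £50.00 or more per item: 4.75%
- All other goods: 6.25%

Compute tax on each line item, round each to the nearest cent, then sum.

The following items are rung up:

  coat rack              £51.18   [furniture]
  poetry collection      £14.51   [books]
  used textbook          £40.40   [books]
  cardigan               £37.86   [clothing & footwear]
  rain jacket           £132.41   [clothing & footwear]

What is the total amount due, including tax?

£290.41

Coat rack £51.18: furniture → 7% → £3.58
Poetry collection £14.51: books → 6.75% → £0.98
Used textbook £40.40: books → 6.75% → £2.73
Cardigan £37.86: clothing & footwear, under £50.00 → 1.25% → £0.47
Rain jacket £132.41: clothing & footwear, £50.00 or more → 4.75% → £6.29
Subtotal = £276.36; tax = £14.05; total due = £290.41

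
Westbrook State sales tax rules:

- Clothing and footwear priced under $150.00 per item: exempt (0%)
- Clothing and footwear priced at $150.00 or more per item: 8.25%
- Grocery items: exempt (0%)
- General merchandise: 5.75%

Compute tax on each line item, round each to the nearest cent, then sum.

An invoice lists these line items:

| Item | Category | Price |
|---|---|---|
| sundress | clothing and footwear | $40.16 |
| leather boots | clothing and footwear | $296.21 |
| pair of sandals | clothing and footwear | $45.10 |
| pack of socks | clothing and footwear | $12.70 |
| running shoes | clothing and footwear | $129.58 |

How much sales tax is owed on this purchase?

Sundress $40.16: clothing and footwear, under $150.00 → 0% → $0.00
Leather boots $296.21: clothing and footwear, $150.00 or more → 8.25% → $24.44
Pair of sandals $45.10: clothing and footwear, under $150.00 → 0% → $0.00
Pack of socks $12.70: clothing and footwear, under $150.00 → 0% → $0.00
Running shoes $129.58: clothing and footwear, under $150.00 → 0% → $0.00
Total tax = $24.44

$24.44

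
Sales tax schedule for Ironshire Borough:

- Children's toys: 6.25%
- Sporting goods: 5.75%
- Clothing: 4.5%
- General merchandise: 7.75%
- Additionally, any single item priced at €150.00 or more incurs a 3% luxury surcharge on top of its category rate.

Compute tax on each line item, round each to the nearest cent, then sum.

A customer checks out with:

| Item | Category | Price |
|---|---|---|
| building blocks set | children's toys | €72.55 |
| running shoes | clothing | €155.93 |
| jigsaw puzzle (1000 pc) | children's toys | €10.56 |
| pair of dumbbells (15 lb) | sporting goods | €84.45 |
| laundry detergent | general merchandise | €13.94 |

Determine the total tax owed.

Building blocks set €72.55: children's toys → 6.25% → €4.53
Running shoes €155.93: clothing → 4.5% + 3% surcharge = 7.5% → €11.69
Jigsaw puzzle (1000 pc) €10.56: children's toys → 6.25% → €0.66
Pair of dumbbells (15 lb) €84.45: sporting goods → 5.75% → €4.86
Laundry detergent €13.94: general merchandise → 7.75% → €1.08
Total tax = €4.53 + €11.69 + €0.66 + €4.86 + €1.08 = €22.82

€22.82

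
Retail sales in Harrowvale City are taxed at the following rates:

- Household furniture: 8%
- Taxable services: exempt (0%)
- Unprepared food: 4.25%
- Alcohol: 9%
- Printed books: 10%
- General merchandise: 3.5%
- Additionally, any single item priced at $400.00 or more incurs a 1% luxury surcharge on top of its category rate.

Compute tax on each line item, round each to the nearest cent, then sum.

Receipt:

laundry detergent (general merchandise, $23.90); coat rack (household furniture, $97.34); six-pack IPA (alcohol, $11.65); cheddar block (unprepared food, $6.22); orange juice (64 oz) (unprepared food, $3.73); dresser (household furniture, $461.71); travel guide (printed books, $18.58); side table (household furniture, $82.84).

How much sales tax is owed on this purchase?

$60.14

Laundry detergent $23.90: general merchandise → 3.5% → $0.84
Coat rack $97.34: household furniture → 8% → $7.79
Six-pack IPA $11.65: alcohol → 9% → $1.05
Cheddar block $6.22: unprepared food → 4.25% → $0.26
Orange juice (64 oz) $3.73: unprepared food → 4.25% → $0.16
Dresser $461.71: household furniture → 8% + 1% surcharge = 9% → $41.55
Travel guide $18.58: printed books → 10% → $1.86
Side table $82.84: household furniture → 8% → $6.63
Total tax = $0.84 + $7.79 + $1.05 + $0.26 + $0.16 + $41.55 + $1.86 + $6.63 = $60.14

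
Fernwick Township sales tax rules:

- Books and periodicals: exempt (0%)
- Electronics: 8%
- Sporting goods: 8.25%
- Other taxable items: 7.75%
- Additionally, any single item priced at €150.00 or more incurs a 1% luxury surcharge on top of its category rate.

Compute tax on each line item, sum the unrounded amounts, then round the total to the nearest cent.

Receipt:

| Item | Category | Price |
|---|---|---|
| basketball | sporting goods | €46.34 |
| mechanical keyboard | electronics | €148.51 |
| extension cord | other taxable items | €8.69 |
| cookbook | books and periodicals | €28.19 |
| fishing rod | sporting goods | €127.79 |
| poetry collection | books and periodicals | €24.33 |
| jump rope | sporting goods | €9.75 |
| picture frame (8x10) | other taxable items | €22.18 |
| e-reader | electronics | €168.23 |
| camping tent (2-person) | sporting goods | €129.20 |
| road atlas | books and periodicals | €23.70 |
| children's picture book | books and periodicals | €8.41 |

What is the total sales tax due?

€55.24

Basketball €46.34: sporting goods → 8.25% → €3.82305
Mechanical keyboard €148.51: electronics → 8% → €11.8808
Extension cord €8.69: other taxable items → 7.75% → €0.673475
Cookbook €28.19: books and periodicals → 0% → €0.00
Fishing rod €127.79: sporting goods → 8.25% → €10.542675
Poetry collection €24.33: books and periodicals → 0% → €0.00
Jump rope €9.75: sporting goods → 8.25% → €0.804375
Picture frame (8x10) €22.18: other taxable items → 7.75% → €1.71895
E-reader €168.23: electronics → 8% + 1% surcharge = 9% → €15.1407
Camping tent (2-person) €129.20: sporting goods → 8.25% → €10.659
Road atlas €23.70: books and periodicals → 0% → €0.00
Children's picture book €8.41: books and periodicals → 0% → €0.00
Unrounded tax sum = €55.243025 → €55.24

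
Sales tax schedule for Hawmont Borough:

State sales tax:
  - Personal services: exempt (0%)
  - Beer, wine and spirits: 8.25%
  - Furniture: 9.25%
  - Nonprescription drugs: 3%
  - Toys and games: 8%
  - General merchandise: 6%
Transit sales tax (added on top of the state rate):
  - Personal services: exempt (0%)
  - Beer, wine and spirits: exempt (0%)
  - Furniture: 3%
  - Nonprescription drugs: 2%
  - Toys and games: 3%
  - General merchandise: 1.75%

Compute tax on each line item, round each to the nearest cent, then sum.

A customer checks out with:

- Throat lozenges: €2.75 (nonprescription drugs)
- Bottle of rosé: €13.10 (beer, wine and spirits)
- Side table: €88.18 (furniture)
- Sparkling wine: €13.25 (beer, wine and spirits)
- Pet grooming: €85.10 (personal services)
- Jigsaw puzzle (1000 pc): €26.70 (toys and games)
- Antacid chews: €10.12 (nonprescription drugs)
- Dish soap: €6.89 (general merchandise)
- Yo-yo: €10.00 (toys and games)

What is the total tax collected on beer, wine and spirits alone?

Bottle of rosé €13.10: beer, wine and spirits → 8.25% + 0% transit = 8.25% → €1.08
Sparkling wine €13.25: beer, wine and spirits → 8.25% + 0% transit = 8.25% → €1.09
Tax on beer, wine and spirits = €1.08 + €1.09 = €2.17

€2.17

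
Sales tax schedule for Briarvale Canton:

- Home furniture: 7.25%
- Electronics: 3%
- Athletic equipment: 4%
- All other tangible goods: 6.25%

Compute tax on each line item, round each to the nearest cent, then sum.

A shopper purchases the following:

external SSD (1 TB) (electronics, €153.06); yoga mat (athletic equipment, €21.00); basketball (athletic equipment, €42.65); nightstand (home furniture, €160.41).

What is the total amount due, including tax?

External SSD (1 TB) €153.06: electronics → 3% → €4.59
Yoga mat €21.00: athletic equipment → 4% → €0.84
Basketball €42.65: athletic equipment → 4% → €1.71
Nightstand €160.41: home furniture → 7.25% → €11.63
Subtotal = €377.12; tax = €18.77; total due = €395.89

€395.89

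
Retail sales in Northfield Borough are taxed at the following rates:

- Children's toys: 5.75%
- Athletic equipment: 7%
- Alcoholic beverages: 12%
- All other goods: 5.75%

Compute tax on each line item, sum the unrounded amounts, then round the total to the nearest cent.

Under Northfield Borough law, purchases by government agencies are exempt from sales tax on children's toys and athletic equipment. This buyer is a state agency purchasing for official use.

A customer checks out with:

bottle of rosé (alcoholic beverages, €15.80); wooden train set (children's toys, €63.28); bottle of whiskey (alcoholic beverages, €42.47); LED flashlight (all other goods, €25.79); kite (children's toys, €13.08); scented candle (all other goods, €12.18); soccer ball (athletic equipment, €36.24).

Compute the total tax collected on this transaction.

Bottle of rosé €15.80: alcoholic beverages → 12% → €1.896
Wooden train set €63.28: children's toys, buyer-exempt → 0% → €0.00
Bottle of whiskey €42.47: alcoholic beverages → 12% → €5.0964
LED flashlight €25.79: all other goods → 5.75% → €1.482925
Kite €13.08: children's toys, buyer-exempt → 0% → €0.00
Scented candle €12.18: all other goods → 5.75% → €0.70035
Soccer ball €36.24: athletic equipment, buyer-exempt → 0% → €0.00
Unrounded tax sum = €9.175675 → €9.18

€9.18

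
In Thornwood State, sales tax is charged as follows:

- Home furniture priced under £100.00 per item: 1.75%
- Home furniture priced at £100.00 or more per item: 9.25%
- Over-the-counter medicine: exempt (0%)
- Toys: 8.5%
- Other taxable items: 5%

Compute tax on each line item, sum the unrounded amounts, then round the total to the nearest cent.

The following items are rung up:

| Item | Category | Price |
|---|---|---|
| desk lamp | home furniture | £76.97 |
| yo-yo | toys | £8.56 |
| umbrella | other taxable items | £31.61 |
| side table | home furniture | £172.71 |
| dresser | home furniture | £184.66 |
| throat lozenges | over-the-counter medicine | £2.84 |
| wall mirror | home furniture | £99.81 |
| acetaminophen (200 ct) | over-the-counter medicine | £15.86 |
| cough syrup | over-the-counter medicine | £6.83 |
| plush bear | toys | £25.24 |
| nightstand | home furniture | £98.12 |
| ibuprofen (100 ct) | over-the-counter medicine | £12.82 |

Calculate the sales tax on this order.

Desk lamp £76.97: home furniture, under £100.00 → 1.75% → £1.346975
Yo-yo £8.56: toys → 8.5% → £0.7276
Umbrella £31.61: other taxable items → 5% → £1.5805
Side table £172.71: home furniture, £100.00 or more → 9.25% → £15.975675
Dresser £184.66: home furniture, £100.00 or more → 9.25% → £17.08105
Throat lozenges £2.84: over-the-counter medicine → 0% → £0.00
Wall mirror £99.81: home furniture, under £100.00 → 1.75% → £1.746675
Acetaminophen (200 ct) £15.86: over-the-counter medicine → 0% → £0.00
Cough syrup £6.83: over-the-counter medicine → 0% → £0.00
Plush bear £25.24: toys → 8.5% → £2.1454
Nightstand £98.12: home furniture, under £100.00 → 1.75% → £1.7171
Ibuprofen (100 ct) £12.82: over-the-counter medicine → 0% → £0.00
Unrounded tax sum = £42.320975 → £42.32

£42.32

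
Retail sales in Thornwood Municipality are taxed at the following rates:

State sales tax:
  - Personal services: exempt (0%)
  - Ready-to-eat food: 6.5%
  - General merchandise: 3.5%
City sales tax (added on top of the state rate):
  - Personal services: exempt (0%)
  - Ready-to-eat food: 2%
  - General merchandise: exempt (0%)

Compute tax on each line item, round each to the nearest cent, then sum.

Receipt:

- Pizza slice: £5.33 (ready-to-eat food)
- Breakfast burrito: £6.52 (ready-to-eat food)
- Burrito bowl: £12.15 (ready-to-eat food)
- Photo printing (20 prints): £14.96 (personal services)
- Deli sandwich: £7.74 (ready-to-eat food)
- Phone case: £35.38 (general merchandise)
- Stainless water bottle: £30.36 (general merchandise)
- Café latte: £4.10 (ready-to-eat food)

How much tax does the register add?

£5.34

Pizza slice £5.33: ready-to-eat food → 6.5% + 2% city = 8.5% → £0.45
Breakfast burrito £6.52: ready-to-eat food → 6.5% + 2% city = 8.5% → £0.55
Burrito bowl £12.15: ready-to-eat food → 6.5% + 2% city = 8.5% → £1.03
Photo printing (20 prints) £14.96: personal services → 0% + 0% city = 0% → £0.00
Deli sandwich £7.74: ready-to-eat food → 6.5% + 2% city = 8.5% → £0.66
Phone case £35.38: general merchandise → 3.5% + 0% city = 3.5% → £1.24
Stainless water bottle £30.36: general merchandise → 3.5% + 0% city = 3.5% → £1.06
Café latte £4.10: ready-to-eat food → 6.5% + 2% city = 8.5% → £0.35
Total tax = £0.45 + £0.55 + £1.03 + £0.66 + £1.24 + £1.06 + £0.35 = £5.34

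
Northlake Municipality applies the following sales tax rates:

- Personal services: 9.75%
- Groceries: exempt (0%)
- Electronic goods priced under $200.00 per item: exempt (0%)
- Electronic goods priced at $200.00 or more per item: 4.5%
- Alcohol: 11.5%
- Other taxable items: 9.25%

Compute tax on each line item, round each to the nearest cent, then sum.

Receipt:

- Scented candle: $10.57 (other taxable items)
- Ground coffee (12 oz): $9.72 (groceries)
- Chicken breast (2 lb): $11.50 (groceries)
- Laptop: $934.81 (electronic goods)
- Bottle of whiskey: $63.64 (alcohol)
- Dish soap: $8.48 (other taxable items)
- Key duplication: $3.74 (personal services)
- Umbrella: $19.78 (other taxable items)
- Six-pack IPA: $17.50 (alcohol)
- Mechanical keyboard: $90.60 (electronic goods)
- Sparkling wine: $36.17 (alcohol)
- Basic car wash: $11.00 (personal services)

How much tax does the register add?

Scented candle $10.57: other taxable items → 9.25% → $0.98
Ground coffee (12 oz) $9.72: groceries → 0% → $0.00
Chicken breast (2 lb) $11.50: groceries → 0% → $0.00
Laptop $934.81: electronic goods, $200.00 or more → 4.5% → $42.07
Bottle of whiskey $63.64: alcohol → 11.5% → $7.32
Dish soap $8.48: other taxable items → 9.25% → $0.78
Key duplication $3.74: personal services → 9.75% → $0.36
Umbrella $19.78: other taxable items → 9.25% → $1.83
Six-pack IPA $17.50: alcohol → 11.5% → $2.01
Mechanical keyboard $90.60: electronic goods, under $200.00 → 0% → $0.00
Sparkling wine $36.17: alcohol → 11.5% → $4.16
Basic car wash $11.00: personal services → 9.75% → $1.07
Total tax = $0.98 + $42.07 + $7.32 + $0.78 + $0.36 + $1.83 + $2.01 + $4.16 + $1.07 = $60.58

$60.58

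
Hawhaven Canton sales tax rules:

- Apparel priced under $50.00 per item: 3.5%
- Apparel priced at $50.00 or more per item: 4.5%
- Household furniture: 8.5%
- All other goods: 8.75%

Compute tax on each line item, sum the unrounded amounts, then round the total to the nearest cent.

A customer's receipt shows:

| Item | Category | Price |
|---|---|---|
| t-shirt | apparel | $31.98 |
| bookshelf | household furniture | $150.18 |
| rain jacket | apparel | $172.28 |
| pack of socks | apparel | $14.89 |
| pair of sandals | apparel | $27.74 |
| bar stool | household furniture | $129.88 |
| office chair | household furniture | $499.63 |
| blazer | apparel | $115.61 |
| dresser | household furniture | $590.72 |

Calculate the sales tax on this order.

$132.05

T-shirt $31.98: apparel, under $50.00 → 3.5% → $1.1193
Bookshelf $150.18: household furniture → 8.5% → $12.7653
Rain jacket $172.28: apparel, $50.00 or more → 4.5% → $7.7526
Pack of socks $14.89: apparel, under $50.00 → 3.5% → $0.52115
Pair of sandals $27.74: apparel, under $50.00 → 3.5% → $0.9709
Bar stool $129.88: household furniture → 8.5% → $11.0398
Office chair $499.63: household furniture → 8.5% → $42.46855
Blazer $115.61: apparel, $50.00 or more → 4.5% → $5.20245
Dresser $590.72: household furniture → 8.5% → $50.2112
Unrounded tax sum = $132.05125 → $132.05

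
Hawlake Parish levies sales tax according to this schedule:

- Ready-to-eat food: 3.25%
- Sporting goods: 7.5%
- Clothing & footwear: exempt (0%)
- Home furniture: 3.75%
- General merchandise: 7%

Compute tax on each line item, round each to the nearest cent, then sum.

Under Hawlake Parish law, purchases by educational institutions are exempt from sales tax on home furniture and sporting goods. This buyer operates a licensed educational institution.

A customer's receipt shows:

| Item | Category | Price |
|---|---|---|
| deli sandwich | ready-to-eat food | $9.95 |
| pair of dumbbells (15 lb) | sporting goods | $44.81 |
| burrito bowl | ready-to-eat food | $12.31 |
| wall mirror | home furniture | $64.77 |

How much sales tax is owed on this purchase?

$0.72

Deli sandwich $9.95: ready-to-eat food → 3.25% → $0.32
Pair of dumbbells (15 lb) $44.81: sporting goods, buyer-exempt → 0% → $0.00
Burrito bowl $12.31: ready-to-eat food → 3.25% → $0.40
Wall mirror $64.77: home furniture, buyer-exempt → 0% → $0.00
Total tax = $0.32 + $0.40 = $0.72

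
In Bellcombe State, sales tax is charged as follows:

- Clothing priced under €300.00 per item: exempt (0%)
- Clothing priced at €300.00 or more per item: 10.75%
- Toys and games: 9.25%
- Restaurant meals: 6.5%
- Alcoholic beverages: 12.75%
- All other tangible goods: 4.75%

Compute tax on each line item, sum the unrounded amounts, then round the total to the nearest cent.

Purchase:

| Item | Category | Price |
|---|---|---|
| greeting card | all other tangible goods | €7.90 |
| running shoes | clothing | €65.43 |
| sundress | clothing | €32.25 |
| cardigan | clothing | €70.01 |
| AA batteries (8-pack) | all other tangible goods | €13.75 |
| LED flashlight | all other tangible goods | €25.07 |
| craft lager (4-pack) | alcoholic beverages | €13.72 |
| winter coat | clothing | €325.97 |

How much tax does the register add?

Greeting card €7.90: all other tangible goods → 4.75% → €0.37525
Running shoes €65.43: clothing, under €300.00 → 0% → €0.00
Sundress €32.25: clothing, under €300.00 → 0% → €0.00
Cardigan €70.01: clothing, under €300.00 → 0% → €0.00
AA batteries (8-pack) €13.75: all other tangible goods → 4.75% → €0.653125
LED flashlight €25.07: all other tangible goods → 4.75% → €1.190825
Craft lager (4-pack) €13.72: alcoholic beverages → 12.75% → €1.7493
Winter coat €325.97: clothing, €300.00 or more → 10.75% → €35.041775
Unrounded tax sum = €39.010275 → €39.01

€39.01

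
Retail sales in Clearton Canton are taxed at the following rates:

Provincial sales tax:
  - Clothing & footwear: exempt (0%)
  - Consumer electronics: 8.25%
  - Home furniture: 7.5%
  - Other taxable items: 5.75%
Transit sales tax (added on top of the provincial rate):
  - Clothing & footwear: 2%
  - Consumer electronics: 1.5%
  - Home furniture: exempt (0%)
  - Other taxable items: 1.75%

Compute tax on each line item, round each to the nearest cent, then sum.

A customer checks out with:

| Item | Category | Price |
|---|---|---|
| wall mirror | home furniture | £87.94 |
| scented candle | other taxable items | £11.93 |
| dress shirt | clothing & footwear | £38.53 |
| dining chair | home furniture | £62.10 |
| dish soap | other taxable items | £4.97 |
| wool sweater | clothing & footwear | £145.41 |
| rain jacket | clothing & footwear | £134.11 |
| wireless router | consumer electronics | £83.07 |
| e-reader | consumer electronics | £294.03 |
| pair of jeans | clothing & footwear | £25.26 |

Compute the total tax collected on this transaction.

Wall mirror £87.94: home furniture → 7.5% + 0% transit = 7.5% → £6.60
Scented candle £11.93: other taxable items → 5.75% + 1.75% transit = 7.5% → £0.89
Dress shirt £38.53: clothing & footwear → 0% + 2% transit = 2% → £0.77
Dining chair £62.10: home furniture → 7.5% + 0% transit = 7.5% → £4.66
Dish soap £4.97: other taxable items → 5.75% + 1.75% transit = 7.5% → £0.37
Wool sweater £145.41: clothing & footwear → 0% + 2% transit = 2% → £2.91
Rain jacket £134.11: clothing & footwear → 0% + 2% transit = 2% → £2.68
Wireless router £83.07: consumer electronics → 8.25% + 1.5% transit = 9.75% → £8.10
E-reader £294.03: consumer electronics → 8.25% + 1.5% transit = 9.75% → £28.67
Pair of jeans £25.26: clothing & footwear → 0% + 2% transit = 2% → £0.51
Total tax = £6.60 + £0.89 + £0.77 + £4.66 + £0.37 + £2.91 + £2.68 + £8.10 + £28.67 + £0.51 = £56.16

£56.16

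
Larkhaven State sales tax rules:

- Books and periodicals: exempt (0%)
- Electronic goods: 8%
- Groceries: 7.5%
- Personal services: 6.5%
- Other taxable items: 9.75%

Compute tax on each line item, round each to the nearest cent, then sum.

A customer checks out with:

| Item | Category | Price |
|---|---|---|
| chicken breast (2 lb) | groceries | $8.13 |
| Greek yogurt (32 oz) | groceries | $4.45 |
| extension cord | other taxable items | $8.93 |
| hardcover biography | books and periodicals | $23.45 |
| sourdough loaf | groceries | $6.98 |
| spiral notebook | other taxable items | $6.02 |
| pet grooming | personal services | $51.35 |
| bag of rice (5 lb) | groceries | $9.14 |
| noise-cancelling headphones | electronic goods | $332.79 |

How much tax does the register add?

Chicken breast (2 lb) $8.13: groceries → 7.5% → $0.61
Greek yogurt (32 oz) $4.45: groceries → 7.5% → $0.33
Extension cord $8.93: other taxable items → 9.75% → $0.87
Hardcover biography $23.45: books and periodicals → 0% → $0.00
Sourdough loaf $6.98: groceries → 7.5% → $0.52
Spiral notebook $6.02: other taxable items → 9.75% → $0.59
Pet grooming $51.35: personal services → 6.5% → $3.34
Bag of rice (5 lb) $9.14: groceries → 7.5% → $0.69
Noise-cancelling headphones $332.79: electronic goods → 8% → $26.62
Total tax = $0.61 + $0.33 + $0.87 + $0.52 + $0.59 + $3.34 + $0.69 + $26.62 = $33.57

$33.57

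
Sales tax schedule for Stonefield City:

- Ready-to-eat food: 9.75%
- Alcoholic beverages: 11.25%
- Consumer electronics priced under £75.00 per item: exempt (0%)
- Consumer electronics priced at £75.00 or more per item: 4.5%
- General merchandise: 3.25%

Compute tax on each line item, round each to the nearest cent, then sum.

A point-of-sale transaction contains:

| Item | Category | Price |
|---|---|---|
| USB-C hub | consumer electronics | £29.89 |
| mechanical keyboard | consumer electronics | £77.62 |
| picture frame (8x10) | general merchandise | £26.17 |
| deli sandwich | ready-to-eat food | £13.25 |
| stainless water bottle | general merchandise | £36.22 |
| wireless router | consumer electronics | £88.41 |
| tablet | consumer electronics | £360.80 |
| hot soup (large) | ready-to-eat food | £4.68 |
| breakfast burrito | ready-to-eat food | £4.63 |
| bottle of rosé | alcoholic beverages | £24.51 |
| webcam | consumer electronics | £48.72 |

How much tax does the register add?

£30.70

USB-C hub £29.89: consumer electronics, under £75.00 → 0% → £0.00
Mechanical keyboard £77.62: consumer electronics, £75.00 or more → 4.5% → £3.49
Picture frame (8x10) £26.17: general merchandise → 3.25% → £0.85
Deli sandwich £13.25: ready-to-eat food → 9.75% → £1.29
Stainless water bottle £36.22: general merchandise → 3.25% → £1.18
Wireless router £88.41: consumer electronics, £75.00 or more → 4.5% → £3.98
Tablet £360.80: consumer electronics, £75.00 or more → 4.5% → £16.24
Hot soup (large) £4.68: ready-to-eat food → 9.75% → £0.46
Breakfast burrito £4.63: ready-to-eat food → 9.75% → £0.45
Bottle of rosé £24.51: alcoholic beverages → 11.25% → £2.76
Webcam £48.72: consumer electronics, under £75.00 → 0% → £0.00
Total tax = £3.49 + £0.85 + £1.29 + £1.18 + £3.98 + £16.24 + £0.46 + £0.45 + £2.76 = £30.70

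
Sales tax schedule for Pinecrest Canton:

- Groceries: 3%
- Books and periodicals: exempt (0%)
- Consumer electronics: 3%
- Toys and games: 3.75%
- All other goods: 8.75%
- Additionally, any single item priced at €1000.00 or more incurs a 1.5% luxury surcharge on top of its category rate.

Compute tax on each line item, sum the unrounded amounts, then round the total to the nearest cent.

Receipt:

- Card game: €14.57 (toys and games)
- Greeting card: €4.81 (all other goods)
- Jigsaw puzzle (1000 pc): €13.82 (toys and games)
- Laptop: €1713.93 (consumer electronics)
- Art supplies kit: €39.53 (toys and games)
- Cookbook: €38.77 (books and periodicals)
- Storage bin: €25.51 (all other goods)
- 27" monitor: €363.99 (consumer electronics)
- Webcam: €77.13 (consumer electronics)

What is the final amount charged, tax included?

€2387.62

Card game €14.57: toys and games → 3.75% → €0.546375
Greeting card €4.81: all other goods → 8.75% → €0.420875
Jigsaw puzzle (1000 pc) €13.82: toys and games → 3.75% → €0.51825
Laptop €1713.93: consumer electronics → 3% + 1.5% surcharge = 4.5% → €77.12685
Art supplies kit €39.53: toys and games → 3.75% → €1.482375
Cookbook €38.77: books and periodicals → 0% → €0.00
Storage bin €25.51: all other goods → 8.75% → €2.232125
27" monitor €363.99: consumer electronics → 3% → €10.9197
Webcam €77.13: consumer electronics → 3% → €2.3139
Subtotal = €2292.06; unrounded tax = €95.56045 → €95.56; total due = €2387.62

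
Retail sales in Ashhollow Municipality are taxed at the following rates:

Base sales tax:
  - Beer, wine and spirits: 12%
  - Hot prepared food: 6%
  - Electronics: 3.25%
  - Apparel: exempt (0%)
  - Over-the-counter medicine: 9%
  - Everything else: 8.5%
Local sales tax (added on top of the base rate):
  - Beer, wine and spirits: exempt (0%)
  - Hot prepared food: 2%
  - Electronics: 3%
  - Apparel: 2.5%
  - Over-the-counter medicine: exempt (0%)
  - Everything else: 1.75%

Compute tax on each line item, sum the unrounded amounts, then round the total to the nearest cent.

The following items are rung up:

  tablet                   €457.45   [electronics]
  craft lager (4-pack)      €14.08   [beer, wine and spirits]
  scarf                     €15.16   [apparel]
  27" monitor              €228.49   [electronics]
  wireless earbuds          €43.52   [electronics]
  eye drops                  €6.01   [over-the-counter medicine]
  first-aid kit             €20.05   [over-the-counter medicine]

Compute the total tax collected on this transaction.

€50.01

Tablet €457.45: electronics → 3.25% + 3% local = 6.25% → €28.590625
Craft lager (4-pack) €14.08: beer, wine and spirits → 12% + 0% local = 12% → €1.6896
Scarf €15.16: apparel → 0% + 2.5% local = 2.5% → €0.379
27" monitor €228.49: electronics → 3.25% + 3% local = 6.25% → €14.280625
Wireless earbuds €43.52: electronics → 3.25% + 3% local = 6.25% → €2.72
Eye drops €6.01: over-the-counter medicine → 9% + 0% local = 9% → €0.5409
First-aid kit €20.05: over-the-counter medicine → 9% + 0% local = 9% → €1.8045
Unrounded tax sum = €50.00525 → €50.01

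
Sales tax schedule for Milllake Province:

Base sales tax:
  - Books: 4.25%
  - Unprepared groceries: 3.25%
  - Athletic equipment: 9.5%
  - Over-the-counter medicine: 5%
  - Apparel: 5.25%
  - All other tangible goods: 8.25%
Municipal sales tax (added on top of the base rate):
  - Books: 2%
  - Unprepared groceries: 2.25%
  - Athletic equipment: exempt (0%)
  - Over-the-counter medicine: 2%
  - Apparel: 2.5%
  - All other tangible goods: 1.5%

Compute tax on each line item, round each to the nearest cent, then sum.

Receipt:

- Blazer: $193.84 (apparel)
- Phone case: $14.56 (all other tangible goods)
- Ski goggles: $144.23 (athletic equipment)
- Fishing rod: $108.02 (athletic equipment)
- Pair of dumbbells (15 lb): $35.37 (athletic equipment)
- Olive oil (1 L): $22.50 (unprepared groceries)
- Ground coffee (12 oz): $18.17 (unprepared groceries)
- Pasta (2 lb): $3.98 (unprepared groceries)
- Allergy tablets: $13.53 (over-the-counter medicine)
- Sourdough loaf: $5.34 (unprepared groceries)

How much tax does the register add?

$47.46

Blazer $193.84: apparel → 5.25% + 2.5% municipal = 7.75% → $15.02
Phone case $14.56: all other tangible goods → 8.25% + 1.5% municipal = 9.75% → $1.42
Ski goggles $144.23: athletic equipment → 9.5% + 0% municipal = 9.5% → $13.70
Fishing rod $108.02: athletic equipment → 9.5% + 0% municipal = 9.5% → $10.26
Pair of dumbbells (15 lb) $35.37: athletic equipment → 9.5% + 0% municipal = 9.5% → $3.36
Olive oil (1 L) $22.50: unprepared groceries → 3.25% + 2.25% municipal = 5.5% → $1.24
Ground coffee (12 oz) $18.17: unprepared groceries → 3.25% + 2.25% municipal = 5.5% → $1.00
Pasta (2 lb) $3.98: unprepared groceries → 3.25% + 2.25% municipal = 5.5% → $0.22
Allergy tablets $13.53: over-the-counter medicine → 5% + 2% municipal = 7% → $0.95
Sourdough loaf $5.34: unprepared groceries → 3.25% + 2.25% municipal = 5.5% → $0.29
Total tax = $15.02 + $1.42 + $13.70 + $10.26 + $3.36 + $1.24 + $1.00 + $0.22 + $0.95 + $0.29 = $47.46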